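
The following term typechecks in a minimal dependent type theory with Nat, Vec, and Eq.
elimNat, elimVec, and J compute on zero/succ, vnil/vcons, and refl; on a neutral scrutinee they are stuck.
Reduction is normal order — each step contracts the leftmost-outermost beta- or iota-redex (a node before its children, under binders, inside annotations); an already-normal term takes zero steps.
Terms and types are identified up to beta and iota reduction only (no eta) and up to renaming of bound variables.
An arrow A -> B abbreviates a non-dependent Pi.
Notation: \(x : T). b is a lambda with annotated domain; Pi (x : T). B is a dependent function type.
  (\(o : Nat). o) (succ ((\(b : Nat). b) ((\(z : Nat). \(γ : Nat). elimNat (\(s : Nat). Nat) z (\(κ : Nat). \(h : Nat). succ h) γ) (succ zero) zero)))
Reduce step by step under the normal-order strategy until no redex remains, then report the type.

normal-order reduction:
  (\(o : Nat). o) (succ ((\(b : Nat). b) ((\(z : Nat). \(γ : Nat). elimNat (\(s : Nat). Nat) z (\(κ : Nat). \(h : Nat). succ h) γ) (succ zero) zero)))
  ~> succ ((\(o : Nat). o) ((\(b : Nat). \(z : Nat). elimNat (\(γ : Nat). Nat) b (\(s : Nat). \(κ : Nat). succ κ) z) (succ zero) zero))
  ~> succ ((\(o : Nat). \(b : Nat). elimNat (\(z : Nat). Nat) o (\(γ : Nat). \(s : Nat). succ s) b) (succ zero) zero)
  ~> succ ((\(o : Nat). elimNat (\(b : Nat). Nat) (succ zero) (\(z : Nat). \(γ : Nat). succ γ) o) zero)
  ~> succ (elimNat (\(o : Nat). Nat) (succ zero) (\(b : Nat). \(z : Nat). succ z) zero)
  ~> succ (succ zero)
the term's type:
  Nat


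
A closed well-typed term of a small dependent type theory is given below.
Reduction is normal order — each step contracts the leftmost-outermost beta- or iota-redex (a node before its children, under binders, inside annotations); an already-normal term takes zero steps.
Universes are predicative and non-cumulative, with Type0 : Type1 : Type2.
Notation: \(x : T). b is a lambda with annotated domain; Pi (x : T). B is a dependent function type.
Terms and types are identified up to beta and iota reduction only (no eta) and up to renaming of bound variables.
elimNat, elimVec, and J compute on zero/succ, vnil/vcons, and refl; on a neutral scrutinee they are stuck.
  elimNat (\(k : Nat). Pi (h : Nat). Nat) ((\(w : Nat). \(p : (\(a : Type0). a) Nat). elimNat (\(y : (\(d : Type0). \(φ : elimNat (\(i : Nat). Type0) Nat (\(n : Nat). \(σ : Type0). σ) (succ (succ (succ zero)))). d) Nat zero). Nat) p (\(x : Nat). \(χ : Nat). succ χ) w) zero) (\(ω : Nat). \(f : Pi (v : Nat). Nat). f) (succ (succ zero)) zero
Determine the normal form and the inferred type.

normal form:
  zero
inferred type:
  Nat


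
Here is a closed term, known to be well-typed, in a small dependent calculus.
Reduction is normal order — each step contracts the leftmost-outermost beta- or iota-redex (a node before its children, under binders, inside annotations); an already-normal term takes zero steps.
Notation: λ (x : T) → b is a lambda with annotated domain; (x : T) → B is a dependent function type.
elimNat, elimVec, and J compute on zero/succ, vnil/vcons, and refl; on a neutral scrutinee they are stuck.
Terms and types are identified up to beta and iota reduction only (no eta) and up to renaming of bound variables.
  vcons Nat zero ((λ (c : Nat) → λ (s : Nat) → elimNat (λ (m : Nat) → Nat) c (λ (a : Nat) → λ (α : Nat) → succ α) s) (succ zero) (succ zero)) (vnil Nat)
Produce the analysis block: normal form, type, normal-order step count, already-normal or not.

reduced normal form:
  vcons Nat zero (succ (succ zero)) (vnil Nat)
inferred type:
  Vec Nat (succ zero)
normal-order step count: 6
term was already normal: no
first contracted redex: a beta-redex


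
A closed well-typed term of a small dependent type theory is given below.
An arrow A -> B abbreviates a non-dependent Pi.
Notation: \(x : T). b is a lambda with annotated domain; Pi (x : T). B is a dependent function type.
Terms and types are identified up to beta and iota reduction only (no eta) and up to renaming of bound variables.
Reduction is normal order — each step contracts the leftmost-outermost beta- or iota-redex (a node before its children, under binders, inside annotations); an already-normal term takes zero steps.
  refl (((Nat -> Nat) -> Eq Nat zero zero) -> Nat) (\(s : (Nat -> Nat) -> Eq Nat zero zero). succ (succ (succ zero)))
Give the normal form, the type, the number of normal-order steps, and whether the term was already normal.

resulting normal form:
  refl (((Nat -> Nat) -> Eq Nat zero zero) -> Nat) (\(s : (Nat -> Nat) -> Eq Nat zero zero). succ (succ (succ zero)))
type:
  Eq (((Nat -> Nat) -> Eq Nat zero zero) -> Nat) (\(s : (Nat -> Nat) -> Eq Nat zero zero). succ (succ (succ zero))) (\(η : (Nat -> Nat) -> Eq Nat zero zero). succ (succ (succ zero)))
normal-order step count: 0
already normal: yes


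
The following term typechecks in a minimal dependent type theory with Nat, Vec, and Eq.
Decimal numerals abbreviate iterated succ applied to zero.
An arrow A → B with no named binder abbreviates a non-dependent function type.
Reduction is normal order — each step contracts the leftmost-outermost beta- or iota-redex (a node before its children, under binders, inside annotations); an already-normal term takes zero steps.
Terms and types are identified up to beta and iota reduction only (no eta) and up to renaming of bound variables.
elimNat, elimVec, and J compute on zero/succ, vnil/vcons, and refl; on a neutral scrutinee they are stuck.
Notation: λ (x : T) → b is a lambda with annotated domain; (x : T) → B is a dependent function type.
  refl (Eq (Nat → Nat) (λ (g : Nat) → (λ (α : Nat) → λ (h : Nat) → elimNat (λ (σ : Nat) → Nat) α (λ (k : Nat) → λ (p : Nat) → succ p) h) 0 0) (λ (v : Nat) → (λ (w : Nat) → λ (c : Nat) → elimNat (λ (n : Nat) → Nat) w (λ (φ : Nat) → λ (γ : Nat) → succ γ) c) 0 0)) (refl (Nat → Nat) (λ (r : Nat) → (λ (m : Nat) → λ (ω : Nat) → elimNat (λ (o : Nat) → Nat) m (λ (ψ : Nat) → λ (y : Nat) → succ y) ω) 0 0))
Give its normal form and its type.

resulting normal form:
  refl (Eq (Nat → Nat) (λ (g : Nat) → 0) (λ (α : Nat) → 0)) (refl (Nat → Nat) (λ (h : Nat) → 0))
the term's type:
  Eq (Eq (Nat → Nat) (λ (g : Nat) → 0) (λ (α : Nat) → 0)) (refl (Nat → Nat) (λ (h : Nat) → 0)) (refl (Nat → Nat) (λ (σ : Nat) → 0))


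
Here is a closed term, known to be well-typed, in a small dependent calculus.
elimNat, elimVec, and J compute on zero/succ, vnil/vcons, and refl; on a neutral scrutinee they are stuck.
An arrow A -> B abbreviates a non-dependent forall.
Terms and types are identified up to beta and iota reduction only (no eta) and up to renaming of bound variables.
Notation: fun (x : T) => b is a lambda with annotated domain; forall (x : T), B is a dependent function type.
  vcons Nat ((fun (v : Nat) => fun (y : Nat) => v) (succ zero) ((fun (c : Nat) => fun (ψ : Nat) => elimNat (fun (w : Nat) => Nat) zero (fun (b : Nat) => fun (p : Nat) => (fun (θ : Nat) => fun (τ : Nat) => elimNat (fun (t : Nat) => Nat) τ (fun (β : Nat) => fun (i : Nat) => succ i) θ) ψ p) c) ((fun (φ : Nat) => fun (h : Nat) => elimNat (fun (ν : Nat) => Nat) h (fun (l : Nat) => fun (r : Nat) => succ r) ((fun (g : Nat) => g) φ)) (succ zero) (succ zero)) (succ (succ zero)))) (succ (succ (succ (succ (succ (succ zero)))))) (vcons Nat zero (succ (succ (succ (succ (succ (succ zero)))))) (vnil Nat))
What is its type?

inferred type:
  Vec Nat (succ (succ zero))


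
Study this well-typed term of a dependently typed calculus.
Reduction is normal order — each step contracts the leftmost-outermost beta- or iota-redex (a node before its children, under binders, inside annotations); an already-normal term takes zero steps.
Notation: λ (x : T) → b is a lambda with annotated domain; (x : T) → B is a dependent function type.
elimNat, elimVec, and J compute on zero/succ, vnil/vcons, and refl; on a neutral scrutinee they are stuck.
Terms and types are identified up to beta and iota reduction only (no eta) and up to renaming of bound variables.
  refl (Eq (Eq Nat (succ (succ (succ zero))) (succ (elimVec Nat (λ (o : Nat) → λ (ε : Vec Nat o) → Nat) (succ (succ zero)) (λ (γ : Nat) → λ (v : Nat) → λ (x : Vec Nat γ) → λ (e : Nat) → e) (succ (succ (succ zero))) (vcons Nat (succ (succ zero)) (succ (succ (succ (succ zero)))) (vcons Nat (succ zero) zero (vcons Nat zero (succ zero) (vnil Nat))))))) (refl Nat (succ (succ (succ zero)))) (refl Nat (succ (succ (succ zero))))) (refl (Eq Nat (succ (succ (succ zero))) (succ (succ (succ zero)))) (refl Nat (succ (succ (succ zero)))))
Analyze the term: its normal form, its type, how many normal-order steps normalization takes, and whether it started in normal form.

reduced normal form:
  refl (Eq (Eq Nat (succ (succ (succ zero))) (succ (succ (succ zero)))) (refl Nat (succ (succ (succ zero)))) (refl Nat (succ (succ (succ zero))))) (refl (Eq Nat (succ (succ (succ zero))) (succ (succ (succ zero)))) (refl Nat (succ (succ (succ zero)))))
type:
  Eq (Eq (Eq Nat (succ (succ (succ zero))) (succ (succ (succ zero)))) (refl Nat (succ (succ (succ zero)))) (refl Nat (succ (succ (succ zero))))) (refl (Eq Nat (succ (succ (succ zero))) (succ (succ (succ zero)))) (refl Nat (succ (succ (succ zero))))) (refl (Eq Nat (succ (succ (succ zero))) (succ (succ (succ zero)))) (refl Nat (succ (succ (succ zero)))))
reduction steps (normal order): 16
term was already normal: no
first redex: an elimVec iota-redex


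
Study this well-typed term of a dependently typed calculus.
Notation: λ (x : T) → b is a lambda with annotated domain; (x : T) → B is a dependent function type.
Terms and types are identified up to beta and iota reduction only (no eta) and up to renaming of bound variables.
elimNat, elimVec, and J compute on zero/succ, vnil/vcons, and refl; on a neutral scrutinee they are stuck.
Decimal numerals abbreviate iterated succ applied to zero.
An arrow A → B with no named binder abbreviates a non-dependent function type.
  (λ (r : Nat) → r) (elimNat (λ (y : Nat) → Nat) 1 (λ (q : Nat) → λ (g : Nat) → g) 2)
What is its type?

the term's type:
  Nat


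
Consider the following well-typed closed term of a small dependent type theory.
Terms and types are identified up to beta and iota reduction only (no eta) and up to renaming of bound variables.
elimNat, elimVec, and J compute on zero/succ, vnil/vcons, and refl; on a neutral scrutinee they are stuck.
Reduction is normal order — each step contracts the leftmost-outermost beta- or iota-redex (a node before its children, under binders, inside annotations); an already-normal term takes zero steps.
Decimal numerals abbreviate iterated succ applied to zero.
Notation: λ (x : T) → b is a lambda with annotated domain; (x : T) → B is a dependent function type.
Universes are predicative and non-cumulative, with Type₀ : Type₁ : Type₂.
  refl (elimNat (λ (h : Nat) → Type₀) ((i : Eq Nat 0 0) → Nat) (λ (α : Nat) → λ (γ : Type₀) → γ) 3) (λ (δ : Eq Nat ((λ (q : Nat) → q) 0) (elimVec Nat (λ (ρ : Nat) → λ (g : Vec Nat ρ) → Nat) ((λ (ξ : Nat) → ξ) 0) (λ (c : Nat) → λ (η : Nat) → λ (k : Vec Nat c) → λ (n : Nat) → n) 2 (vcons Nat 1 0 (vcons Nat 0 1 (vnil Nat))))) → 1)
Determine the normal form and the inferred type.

reduced normal form:
  refl ((h : Eq Nat 0 0) → Nat) (λ (i : Eq Nat 0 0) → 1)
the term's type:
  Eq ((h : Eq Nat 0 0) → Nat) (λ (i : Eq Nat 0 0) → 1) (λ (α : Eq Nat 0 0) → 1)


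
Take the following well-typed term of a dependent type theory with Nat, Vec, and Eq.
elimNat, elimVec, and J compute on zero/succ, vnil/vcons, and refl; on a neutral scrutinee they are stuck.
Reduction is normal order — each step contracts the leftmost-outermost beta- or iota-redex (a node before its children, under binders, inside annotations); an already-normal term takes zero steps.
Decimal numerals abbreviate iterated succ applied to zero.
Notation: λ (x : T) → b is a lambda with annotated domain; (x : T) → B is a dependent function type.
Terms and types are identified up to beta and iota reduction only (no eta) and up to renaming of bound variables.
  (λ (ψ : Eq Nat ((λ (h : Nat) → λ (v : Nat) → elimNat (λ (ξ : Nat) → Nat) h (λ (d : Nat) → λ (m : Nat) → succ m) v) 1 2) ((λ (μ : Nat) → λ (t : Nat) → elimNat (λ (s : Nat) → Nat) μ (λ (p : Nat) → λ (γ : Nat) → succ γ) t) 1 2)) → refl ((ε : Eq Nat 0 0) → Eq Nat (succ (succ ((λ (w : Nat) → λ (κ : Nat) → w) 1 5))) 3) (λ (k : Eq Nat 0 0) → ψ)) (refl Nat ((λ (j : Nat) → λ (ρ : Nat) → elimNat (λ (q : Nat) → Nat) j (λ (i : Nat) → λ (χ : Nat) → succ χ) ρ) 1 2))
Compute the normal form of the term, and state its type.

reduced normal form:
  refl ((ψ : Eq Nat 0 0) → Eq Nat 3 3) (λ (h : Eq Nat 0 0) → refl Nat 3)
inferred type:
  Eq ((ψ : Eq Nat 0 0) → Eq Nat 3 3) (λ (h : Eq Nat 0 0) → refl Nat 3) (λ (v : Eq Nat 0 0) → refl Nat 3)
observation: 12 normal-order steps normalize the term, beginning with a beta-redex.


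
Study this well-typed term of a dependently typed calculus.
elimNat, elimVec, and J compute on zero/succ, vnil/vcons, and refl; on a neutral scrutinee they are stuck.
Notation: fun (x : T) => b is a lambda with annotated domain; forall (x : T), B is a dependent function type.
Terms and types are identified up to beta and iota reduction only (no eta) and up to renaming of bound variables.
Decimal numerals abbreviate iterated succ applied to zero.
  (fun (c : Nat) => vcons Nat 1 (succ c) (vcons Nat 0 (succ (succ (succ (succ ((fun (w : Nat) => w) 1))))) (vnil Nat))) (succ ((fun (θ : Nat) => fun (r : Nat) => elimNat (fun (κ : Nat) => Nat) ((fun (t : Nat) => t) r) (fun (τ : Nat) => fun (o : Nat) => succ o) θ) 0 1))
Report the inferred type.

the term's type:
  Vec Nat 2


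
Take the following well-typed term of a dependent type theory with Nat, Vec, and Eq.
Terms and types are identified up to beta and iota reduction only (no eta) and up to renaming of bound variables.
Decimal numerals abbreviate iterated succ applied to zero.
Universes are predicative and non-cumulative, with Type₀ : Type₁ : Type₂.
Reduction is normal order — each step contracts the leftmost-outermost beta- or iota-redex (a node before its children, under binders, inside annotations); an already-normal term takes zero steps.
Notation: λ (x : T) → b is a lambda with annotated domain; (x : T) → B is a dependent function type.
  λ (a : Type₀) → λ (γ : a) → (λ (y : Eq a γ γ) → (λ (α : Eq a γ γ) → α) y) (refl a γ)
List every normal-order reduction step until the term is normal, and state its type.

normal-order reduction sequence:
  λ (a : Type₀) → λ (γ : a) → (λ (y : Eq a γ γ) → (λ (α : Eq a γ γ) → α) y) (refl a γ)
  ~> λ (a : Type₀) → λ (γ : a) → (λ (y : Eq a γ γ) → y) (refl a γ)
  ~> λ (a : Type₀) → λ (γ : a) → refl a γ
type:
  (a : Type₀) → (γ : a) → Eq a γ γ


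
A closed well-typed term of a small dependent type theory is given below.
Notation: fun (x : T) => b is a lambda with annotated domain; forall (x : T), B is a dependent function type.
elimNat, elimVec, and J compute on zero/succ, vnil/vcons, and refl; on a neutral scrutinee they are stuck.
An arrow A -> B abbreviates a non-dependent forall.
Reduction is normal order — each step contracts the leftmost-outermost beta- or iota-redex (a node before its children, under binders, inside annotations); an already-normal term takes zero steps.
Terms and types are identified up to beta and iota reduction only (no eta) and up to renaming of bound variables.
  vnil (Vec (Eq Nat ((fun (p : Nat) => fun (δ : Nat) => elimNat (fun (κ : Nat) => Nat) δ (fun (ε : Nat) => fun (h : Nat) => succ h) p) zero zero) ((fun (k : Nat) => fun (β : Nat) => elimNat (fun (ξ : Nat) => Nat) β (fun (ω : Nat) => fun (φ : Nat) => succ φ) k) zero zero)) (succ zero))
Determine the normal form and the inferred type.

normal form:
  vnil (Vec (Eq Nat zero zero) (succ zero))
the term's type:
  Vec (Vec (Eq Nat zero zero) (succ zero)) zero
observation: 6 normal-order steps normalize the term, beginning with a beta-redex.


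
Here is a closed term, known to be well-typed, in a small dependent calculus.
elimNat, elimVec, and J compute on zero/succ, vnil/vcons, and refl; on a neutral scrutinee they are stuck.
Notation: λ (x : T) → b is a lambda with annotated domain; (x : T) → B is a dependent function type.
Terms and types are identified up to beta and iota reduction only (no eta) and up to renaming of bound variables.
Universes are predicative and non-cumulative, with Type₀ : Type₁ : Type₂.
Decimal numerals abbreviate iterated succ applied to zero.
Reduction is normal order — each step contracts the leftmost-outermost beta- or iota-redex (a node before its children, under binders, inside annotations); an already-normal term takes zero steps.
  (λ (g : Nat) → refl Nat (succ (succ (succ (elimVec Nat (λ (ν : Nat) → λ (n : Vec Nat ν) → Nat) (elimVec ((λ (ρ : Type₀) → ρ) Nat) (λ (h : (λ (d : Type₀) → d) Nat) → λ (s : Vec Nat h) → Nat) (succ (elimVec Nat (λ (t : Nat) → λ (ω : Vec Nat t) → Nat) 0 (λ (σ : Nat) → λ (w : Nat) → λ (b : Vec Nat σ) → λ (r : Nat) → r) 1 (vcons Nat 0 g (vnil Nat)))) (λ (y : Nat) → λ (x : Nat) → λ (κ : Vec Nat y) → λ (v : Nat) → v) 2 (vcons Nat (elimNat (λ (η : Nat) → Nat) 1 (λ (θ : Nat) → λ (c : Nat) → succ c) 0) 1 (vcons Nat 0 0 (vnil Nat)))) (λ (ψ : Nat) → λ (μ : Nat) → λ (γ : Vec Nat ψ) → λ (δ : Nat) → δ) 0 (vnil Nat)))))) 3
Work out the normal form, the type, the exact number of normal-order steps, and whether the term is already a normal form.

normal form:
  refl Nat 4
inferred type:
  Eq Nat 4 4
normal-order step count: 19
term was already normal: no
first contracted redex: a beta-redex


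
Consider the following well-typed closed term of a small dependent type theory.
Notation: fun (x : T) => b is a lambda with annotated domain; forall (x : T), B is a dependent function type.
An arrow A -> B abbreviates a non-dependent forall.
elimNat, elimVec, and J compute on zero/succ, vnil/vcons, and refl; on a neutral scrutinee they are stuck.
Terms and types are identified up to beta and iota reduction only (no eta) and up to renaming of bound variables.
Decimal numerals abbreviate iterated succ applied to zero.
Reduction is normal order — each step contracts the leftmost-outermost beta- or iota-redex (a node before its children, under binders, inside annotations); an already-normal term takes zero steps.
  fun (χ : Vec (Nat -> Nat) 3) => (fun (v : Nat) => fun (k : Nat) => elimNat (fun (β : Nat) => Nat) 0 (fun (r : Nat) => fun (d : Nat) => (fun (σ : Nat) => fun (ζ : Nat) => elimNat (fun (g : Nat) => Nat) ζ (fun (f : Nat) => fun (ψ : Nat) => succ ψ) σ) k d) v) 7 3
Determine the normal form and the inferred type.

reduced normal form:
  fun (χ : Vec (Nat -> Nat) 3) => 21
type:
  Vec (Nat -> Nat) 3 -> Nat


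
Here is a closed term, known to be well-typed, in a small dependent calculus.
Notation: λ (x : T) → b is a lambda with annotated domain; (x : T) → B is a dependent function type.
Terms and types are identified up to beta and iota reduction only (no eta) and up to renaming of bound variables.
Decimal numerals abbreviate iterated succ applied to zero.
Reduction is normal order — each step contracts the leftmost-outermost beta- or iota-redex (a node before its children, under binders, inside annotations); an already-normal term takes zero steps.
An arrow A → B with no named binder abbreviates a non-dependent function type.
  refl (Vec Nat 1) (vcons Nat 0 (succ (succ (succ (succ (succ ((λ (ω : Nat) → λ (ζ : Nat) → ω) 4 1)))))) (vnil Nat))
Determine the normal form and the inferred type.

resulting normal form:
  refl (Vec Nat 1) (vcons Nat 0 9 (vnil Nat))
the term's type:
  Eq (Vec Nat 1) (vcons Nat 0 9 (vnil Nat)) (vcons Nat 0 9 (vnil Nat))


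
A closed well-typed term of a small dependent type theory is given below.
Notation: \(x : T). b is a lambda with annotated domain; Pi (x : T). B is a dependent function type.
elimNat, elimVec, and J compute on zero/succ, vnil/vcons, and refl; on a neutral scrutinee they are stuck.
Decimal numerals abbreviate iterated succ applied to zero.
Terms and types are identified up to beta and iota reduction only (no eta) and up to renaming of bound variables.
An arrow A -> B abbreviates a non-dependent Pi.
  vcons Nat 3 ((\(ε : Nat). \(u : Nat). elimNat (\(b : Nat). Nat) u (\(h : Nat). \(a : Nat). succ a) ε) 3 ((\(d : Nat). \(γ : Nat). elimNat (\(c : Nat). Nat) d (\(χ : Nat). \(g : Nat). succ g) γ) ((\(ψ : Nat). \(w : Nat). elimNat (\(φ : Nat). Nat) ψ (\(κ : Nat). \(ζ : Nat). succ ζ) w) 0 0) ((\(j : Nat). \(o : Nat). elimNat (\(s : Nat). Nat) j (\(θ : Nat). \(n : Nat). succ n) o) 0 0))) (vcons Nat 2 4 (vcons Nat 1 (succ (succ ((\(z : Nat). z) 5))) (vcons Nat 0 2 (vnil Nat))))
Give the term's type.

inferred type:
  Vec Nat 4


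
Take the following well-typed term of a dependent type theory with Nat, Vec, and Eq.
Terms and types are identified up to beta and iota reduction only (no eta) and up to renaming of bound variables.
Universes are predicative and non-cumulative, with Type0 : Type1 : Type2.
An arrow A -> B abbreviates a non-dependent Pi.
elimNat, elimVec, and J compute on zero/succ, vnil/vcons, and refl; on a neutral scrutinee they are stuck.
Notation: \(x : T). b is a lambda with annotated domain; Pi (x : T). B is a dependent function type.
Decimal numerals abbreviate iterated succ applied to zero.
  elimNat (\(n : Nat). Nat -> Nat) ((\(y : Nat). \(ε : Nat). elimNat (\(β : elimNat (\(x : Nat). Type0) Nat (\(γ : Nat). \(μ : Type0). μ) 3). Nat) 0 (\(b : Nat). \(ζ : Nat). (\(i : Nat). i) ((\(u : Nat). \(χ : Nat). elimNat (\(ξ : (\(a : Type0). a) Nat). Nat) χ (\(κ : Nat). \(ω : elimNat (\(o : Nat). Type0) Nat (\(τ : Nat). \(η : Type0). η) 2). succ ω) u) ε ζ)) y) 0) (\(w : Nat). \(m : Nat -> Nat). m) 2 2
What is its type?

the term's type:
  Nat


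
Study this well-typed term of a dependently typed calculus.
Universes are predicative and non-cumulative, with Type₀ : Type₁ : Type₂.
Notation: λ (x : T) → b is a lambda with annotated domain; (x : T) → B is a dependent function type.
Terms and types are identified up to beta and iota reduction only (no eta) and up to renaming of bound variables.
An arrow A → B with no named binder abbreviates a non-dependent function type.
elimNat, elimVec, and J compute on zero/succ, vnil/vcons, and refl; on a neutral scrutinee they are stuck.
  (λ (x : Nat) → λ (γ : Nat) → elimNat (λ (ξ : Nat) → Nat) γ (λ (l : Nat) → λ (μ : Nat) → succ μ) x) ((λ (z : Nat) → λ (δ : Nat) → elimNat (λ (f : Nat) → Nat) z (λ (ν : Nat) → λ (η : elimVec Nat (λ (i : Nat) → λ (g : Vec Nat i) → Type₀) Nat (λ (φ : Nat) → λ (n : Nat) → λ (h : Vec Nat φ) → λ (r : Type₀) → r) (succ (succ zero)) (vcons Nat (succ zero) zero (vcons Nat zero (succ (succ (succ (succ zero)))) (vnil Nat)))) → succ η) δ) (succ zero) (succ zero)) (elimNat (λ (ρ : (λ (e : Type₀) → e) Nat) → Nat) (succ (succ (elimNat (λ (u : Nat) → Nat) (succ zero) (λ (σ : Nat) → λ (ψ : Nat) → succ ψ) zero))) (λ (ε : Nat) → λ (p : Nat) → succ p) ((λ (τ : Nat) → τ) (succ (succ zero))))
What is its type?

inferred type:
  Nat


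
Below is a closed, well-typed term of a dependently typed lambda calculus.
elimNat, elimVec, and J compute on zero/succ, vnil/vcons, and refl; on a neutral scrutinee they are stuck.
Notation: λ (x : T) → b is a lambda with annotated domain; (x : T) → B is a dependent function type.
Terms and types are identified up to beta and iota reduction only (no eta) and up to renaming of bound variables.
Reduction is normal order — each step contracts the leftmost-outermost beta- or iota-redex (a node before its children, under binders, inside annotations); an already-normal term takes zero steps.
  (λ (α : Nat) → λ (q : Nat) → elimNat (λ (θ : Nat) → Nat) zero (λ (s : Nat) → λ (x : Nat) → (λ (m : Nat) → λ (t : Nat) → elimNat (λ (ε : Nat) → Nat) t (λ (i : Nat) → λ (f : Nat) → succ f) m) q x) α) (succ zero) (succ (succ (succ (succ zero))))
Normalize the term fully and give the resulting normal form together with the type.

reduced normal form:
  succ (succ (succ (succ zero)))
the term's type:
  Nat


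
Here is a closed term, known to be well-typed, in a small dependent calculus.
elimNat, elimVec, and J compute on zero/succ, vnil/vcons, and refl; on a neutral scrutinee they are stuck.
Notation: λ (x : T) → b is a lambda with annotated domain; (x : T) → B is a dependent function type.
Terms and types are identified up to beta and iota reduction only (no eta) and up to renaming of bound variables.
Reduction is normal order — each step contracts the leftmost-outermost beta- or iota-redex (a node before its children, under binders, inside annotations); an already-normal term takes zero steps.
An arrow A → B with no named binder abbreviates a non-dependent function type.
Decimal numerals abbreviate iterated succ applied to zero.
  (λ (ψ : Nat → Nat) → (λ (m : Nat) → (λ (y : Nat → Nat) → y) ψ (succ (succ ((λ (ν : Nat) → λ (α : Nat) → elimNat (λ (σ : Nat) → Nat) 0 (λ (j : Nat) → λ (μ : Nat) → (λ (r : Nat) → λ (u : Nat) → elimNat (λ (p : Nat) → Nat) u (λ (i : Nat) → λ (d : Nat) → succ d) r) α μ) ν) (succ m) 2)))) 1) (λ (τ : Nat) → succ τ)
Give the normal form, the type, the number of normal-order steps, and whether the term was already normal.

reduced normal form:
  7
inferred type:
  Nat
reduction steps (normal order): 31
already normal: no
first redex: a beta-redex


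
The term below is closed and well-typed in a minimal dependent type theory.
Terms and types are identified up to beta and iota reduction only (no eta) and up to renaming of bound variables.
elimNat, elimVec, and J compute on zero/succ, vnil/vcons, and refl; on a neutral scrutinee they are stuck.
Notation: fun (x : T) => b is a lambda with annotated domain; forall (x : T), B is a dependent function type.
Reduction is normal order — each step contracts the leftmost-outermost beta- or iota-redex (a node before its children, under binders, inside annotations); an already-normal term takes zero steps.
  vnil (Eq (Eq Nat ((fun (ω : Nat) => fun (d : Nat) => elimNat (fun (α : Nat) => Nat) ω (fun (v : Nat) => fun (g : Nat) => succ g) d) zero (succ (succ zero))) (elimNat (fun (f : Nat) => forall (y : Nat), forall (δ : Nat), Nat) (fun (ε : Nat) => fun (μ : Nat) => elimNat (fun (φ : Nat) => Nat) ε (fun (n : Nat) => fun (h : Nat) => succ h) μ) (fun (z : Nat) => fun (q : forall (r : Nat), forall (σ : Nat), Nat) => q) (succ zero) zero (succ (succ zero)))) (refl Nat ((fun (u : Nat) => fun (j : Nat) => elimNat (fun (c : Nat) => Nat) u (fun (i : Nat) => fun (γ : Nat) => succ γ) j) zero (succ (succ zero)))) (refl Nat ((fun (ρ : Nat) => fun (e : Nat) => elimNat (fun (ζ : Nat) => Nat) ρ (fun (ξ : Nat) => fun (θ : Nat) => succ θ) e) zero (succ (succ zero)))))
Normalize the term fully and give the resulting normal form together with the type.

reduced normal form:
  vnil (Eq (Eq Nat (succ (succ zero)) (succ (succ zero))) (refl Nat (succ (succ zero))) (refl Nat (succ (succ zero))))
inferred type:
  Vec (Eq (Eq Nat (succ (succ zero)) (succ (succ zero))) (refl Nat (succ (succ zero))) (refl Nat (succ (succ zero)))) zero


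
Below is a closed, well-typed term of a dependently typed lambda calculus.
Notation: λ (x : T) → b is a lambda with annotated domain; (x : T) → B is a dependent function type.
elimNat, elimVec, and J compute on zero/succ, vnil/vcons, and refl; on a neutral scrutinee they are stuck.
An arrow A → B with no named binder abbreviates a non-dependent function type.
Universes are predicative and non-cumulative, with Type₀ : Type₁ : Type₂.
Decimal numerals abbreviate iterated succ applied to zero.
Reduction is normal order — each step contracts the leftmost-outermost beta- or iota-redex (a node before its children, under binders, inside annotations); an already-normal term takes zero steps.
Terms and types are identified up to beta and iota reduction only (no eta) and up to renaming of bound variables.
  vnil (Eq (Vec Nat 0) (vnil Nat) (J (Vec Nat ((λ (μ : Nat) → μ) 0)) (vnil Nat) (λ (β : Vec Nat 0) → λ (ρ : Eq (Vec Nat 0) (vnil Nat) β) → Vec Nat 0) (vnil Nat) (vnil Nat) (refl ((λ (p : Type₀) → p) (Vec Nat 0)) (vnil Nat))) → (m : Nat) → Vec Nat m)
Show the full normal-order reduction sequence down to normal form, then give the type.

reduction (normal order):
  vnil (Eq (Vec Nat 0) (vnil Nat) (J (Vec Nat ((λ (μ : Nat) → μ) 0)) (vnil Nat) (λ (β : Vec Nat 0) → λ (ρ : Eq (Vec Nat 0) (vnil Nat) β) → Vec Nat 0) (vnil Nat) (vnil Nat) (refl ((λ (p : Type₀) → p) (Vec Nat 0)) (vnil Nat))) → (m : Nat) → Vec Nat m)
  ~> vnil (Eq (Vec Nat 0) (vnil Nat) (vnil Nat) → (μ : Nat) → Vec Nat μ)
type:
  Vec (Eq (Vec Nat 0) (vnil Nat) (vnil Nat) → (μ : Nat) → Vec Nat μ) 0


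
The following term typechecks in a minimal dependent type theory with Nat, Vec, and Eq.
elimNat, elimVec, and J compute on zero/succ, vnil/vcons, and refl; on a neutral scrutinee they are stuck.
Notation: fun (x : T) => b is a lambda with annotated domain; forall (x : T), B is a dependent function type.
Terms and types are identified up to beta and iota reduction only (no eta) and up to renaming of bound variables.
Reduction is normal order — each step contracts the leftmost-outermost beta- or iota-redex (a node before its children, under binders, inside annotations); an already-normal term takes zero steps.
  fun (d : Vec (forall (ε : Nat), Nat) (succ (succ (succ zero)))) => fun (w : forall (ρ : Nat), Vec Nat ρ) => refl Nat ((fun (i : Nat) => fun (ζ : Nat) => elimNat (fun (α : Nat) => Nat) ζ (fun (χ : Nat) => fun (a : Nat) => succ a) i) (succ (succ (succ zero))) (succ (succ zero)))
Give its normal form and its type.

resulting normal form:
  fun (d : Vec (forall (ε : Nat), Nat) (succ (succ (succ zero)))) => fun (w : forall (ρ : Nat), Vec Nat ρ) => refl Nat (succ (succ (succ (succ (succ zero)))))
inferred type:
  forall (d : Vec (forall (ε : Nat), Nat) (succ (succ (succ zero)))), forall (w : forall (ρ : Nat), Vec Nat ρ), Eq Nat (succ (succ (succ (succ (succ zero))))) (succ (succ (succ (succ (succ zero)))))
observation: 12 normal-order steps normalize the term, beginning with a beta-redex.


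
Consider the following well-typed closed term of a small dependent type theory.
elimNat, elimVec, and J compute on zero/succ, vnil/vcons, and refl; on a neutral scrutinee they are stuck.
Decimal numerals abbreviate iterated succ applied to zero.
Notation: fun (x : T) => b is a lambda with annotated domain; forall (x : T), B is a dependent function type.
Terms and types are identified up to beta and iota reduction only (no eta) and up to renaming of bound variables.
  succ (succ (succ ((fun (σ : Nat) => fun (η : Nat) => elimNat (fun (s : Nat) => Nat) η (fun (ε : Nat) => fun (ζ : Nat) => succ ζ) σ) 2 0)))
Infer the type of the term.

inferred type:
  Nat


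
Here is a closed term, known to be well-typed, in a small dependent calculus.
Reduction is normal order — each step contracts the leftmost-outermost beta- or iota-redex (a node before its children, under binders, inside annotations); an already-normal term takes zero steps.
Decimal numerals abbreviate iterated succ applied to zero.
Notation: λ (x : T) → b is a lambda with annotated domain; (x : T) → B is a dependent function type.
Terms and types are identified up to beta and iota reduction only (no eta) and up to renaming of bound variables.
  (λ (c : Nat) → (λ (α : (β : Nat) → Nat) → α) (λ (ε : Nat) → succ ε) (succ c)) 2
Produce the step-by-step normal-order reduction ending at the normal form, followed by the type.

normal-order reduction sequence:
  (λ (c : Nat) → (λ (α : (β : Nat) → Nat) → α) (λ (ε : Nat) → succ ε) (succ c)) 2
  ~> (λ (c : (α : Nat) → Nat) → c) (λ (β : Nat) → succ β) 3
  ~> (λ (c : Nat) → succ c) 3
  ~> 4
type:
  Nat


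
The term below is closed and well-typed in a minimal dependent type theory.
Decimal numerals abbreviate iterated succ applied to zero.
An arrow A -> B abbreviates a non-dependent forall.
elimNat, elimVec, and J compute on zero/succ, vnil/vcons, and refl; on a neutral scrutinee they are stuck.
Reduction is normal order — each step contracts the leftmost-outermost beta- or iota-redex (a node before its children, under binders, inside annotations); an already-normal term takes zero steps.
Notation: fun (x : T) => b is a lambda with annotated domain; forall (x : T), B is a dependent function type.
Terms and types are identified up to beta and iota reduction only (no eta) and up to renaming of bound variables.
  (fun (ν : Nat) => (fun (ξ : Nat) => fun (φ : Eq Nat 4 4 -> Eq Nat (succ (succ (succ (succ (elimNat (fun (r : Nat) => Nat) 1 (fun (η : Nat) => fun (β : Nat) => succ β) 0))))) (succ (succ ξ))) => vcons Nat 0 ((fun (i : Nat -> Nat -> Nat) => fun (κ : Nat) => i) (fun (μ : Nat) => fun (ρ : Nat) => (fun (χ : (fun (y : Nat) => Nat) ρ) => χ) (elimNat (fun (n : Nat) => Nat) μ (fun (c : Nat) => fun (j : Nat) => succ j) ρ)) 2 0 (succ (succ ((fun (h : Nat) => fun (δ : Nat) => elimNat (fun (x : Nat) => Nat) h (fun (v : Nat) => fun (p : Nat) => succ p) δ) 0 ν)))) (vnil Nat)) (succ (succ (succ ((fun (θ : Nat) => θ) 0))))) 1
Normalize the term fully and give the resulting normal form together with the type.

resulting normal form:
  fun (ν : Eq Nat 4 4 -> Eq Nat 5 5) => vcons Nat 0 3 (vnil Nat)
inferred type:
  (Eq Nat 4 4 -> Eq Nat 5 5) -> Vec Nat 1
observation: the first redex contracted is a beta-redex; the normal form is reached in 25 normal-order steps.


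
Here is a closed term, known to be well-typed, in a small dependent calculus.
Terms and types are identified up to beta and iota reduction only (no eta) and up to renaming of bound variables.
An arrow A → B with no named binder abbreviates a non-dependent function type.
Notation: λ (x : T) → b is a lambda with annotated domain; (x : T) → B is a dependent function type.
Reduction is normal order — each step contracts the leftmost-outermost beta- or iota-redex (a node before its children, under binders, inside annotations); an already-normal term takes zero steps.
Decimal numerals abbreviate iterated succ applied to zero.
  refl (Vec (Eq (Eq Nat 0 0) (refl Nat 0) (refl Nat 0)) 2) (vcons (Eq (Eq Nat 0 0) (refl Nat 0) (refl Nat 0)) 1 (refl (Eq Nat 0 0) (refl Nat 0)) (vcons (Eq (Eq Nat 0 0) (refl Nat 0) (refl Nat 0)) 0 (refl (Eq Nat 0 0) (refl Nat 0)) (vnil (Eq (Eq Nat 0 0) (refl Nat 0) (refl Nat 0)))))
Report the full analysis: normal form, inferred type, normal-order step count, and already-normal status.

reduced normal form:
  refl (Vec (Eq (Eq Nat 0 0) (refl Nat 0) (refl Nat 0)) 2) (vcons (Eq (Eq Nat 0 0) (refl Nat 0) (refl Nat 0)) 1 (refl (Eq Nat 0 0) (refl Nat 0)) (vcons (Eq (Eq Nat 0 0) (refl Nat 0) (refl Nat 0)) 0 (refl (Eq Nat 0 0) (refl Nat 0)) (vnil (Eq (Eq Nat 0 0) (refl Nat 0) (refl Nat 0)))))
the term's type:
  Eq (Vec (Eq (Eq Nat 0 0) (refl Nat 0) (refl Nat 0)) 2) (vcons (Eq (Eq Nat 0 0) (refl Nat 0) (refl Nat 0)) 1 (refl (Eq Nat 0 0) (refl Nat 0)) (vcons (Eq (Eq Nat 0 0) (refl Nat 0) (refl Nat 0)) 0 (refl (Eq Nat 0 0) (refl Nat 0)) (vnil (Eq (Eq Nat 0 0) (refl Nat 0) (refl Nat 0))))) (vcons (Eq (Eq Nat 0 0) (refl Nat 0) (refl Nat 0)) 1 (refl (Eq Nat 0 0) (refl Nat 0)) (vcons (Eq (Eq Nat 0 0) (refl Nat 0) (refl Nat 0)) 0 (refl (Eq Nat 0 0) (refl Nat 0)) (vnil (Eq (Eq Nat 0 0) (refl Nat 0) (refl Nat 0)))))
normal-order step count: 0
term was already normal: yes


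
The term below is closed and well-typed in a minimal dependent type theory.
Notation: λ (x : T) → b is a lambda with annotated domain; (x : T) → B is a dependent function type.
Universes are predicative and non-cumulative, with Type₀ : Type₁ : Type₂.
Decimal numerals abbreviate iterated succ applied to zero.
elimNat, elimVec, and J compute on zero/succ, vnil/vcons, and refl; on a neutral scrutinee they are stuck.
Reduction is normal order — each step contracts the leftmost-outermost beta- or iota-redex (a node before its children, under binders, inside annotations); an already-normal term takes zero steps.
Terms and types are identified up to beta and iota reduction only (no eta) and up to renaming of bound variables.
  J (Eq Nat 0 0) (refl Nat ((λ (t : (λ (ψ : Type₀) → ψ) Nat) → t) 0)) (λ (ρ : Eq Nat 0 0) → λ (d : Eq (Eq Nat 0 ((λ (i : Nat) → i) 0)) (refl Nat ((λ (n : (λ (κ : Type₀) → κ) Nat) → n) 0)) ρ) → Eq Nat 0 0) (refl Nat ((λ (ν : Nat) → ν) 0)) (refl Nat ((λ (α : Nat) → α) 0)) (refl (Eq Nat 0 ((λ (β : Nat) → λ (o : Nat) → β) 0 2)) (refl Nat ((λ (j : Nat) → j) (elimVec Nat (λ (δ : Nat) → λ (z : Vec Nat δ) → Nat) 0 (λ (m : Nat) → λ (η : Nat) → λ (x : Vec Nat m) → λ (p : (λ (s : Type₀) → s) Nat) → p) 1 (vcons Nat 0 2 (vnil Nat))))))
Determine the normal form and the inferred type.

reduced normal form:
  refl Nat 0
inferred type:
  Eq Nat 0 0


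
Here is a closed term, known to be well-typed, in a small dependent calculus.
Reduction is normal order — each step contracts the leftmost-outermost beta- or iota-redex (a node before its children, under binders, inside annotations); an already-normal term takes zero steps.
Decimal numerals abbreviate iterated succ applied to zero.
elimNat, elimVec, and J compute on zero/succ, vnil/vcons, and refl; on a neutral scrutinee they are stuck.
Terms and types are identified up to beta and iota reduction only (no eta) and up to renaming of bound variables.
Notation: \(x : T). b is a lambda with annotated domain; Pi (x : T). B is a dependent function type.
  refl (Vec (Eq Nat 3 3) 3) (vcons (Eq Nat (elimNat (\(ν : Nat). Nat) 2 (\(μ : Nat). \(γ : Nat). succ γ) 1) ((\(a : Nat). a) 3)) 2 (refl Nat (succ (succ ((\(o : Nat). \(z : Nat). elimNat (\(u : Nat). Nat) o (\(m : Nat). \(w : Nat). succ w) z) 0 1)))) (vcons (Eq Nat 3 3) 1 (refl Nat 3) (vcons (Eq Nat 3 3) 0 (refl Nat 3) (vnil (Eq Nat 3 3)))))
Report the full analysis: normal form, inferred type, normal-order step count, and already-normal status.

reduced normal form:
  refl (Vec (Eq Nat 3 3) 3) (vcons (Eq Nat 3 3) 2 (refl Nat 3) (vcons (Eq Nat 3 3) 1 (refl Nat 3) (vcons (Eq Nat 3 3) 0 (refl Nat 3) (vnil (Eq Nat 3 3)))))
type:
  Eq (Vec (Eq Nat 3 3) 3) (vcons (Eq Nat 3 3) 2 (refl Nat 3) (vcons (Eq Nat 3 3) 1 (refl Nat 3) (vcons (Eq Nat 3 3) 0 (refl Nat 3) (vnil (Eq Nat 3 3))))) (vcons (Eq Nat 3 3) 2 (refl Nat 3) (vcons (Eq Nat 3 3) 1 (refl Nat 3) (vcons (Eq Nat 3 3) 0 (refl Nat 3) (vnil (Eq Nat 3 3)))))
normal-order step count: 11
started in normal form: no
first redex: an elimNat iota-redex


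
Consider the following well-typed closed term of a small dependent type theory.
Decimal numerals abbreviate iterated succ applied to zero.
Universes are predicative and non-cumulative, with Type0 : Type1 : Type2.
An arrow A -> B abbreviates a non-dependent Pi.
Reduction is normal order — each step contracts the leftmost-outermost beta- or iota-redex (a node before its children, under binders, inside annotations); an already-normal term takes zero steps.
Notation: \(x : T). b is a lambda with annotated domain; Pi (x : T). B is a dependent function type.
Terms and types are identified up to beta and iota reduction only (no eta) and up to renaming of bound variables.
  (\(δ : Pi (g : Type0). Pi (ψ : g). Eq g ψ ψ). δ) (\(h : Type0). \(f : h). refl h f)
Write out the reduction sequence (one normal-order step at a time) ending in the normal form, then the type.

reduction (normal order):
  (\(δ : Pi (g : Type0). Pi (ψ : g). Eq g ψ ψ). δ) (\(h : Type0). \(f : h). refl h f)
  ~> \(δ : Type0). \(g : δ). refl δ g
type:
  Pi (δ : Type0). Pi (g : δ). Eq δ g g


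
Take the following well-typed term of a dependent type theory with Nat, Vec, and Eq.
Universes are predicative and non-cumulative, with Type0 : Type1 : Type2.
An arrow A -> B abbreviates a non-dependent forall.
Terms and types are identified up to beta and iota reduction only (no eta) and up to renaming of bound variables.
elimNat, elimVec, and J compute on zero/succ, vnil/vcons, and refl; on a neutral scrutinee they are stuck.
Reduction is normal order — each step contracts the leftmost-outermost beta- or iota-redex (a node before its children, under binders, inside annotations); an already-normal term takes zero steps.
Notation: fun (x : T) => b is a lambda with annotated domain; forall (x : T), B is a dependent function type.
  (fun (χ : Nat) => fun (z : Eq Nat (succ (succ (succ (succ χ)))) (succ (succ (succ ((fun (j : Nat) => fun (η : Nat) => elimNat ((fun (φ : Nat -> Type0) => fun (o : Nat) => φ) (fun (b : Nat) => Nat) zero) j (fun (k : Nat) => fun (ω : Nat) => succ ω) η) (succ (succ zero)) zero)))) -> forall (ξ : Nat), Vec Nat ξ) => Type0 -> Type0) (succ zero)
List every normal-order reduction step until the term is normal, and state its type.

normal-order reduction sequence:
  (fun (χ : Nat) => fun (z : Eq Nat (succ (succ (succ (succ χ)))) (succ (succ (succ ((fun (j : Nat) => fun (η : Nat) => elimNat ((fun (φ : Nat -> Type0) => fun (o : Nat) => φ) (fun (b : Nat) => Nat) zero) j (fun (k : Nat) => fun (ω : Nat) => succ ω) η) (succ (succ zero)) zero)))) -> forall (ξ : Nat), Vec Nat ξ) => Type0 -> Type0) (succ zero)
  ~> fun (χ : Eq Nat (succ (succ (succ (succ (succ zero))))) (succ (succ (succ ((fun (z : Nat) => fun (j : Nat) => elimNat ((fun (η : Nat -> Type0) => fun (φ : Nat) => η) (fun (o : Nat) => Nat) zero) z (fun (b : Nat) => fun (k : Nat) => succ k) j) (succ (succ zero)) zero)))) -> forall (ω : Nat), Vec Nat ω) => Type0 -> Type0
  ~> fun (χ : Eq Nat (succ (succ (succ (succ (succ zero))))) (succ (succ (succ ((fun (z : Nat) => elimNat ((fun (j : Nat -> Type0) => fun (η : Nat) => j) (fun (φ : Nat) => Nat) zero) (succ (succ zero)) (fun (o : Nat) => fun (b : Nat) => succ b) z) zero)))) -> forall (k : Nat), Vec Nat k) => Type0 -> Type0
  ~> fun (χ : Eq Nat (succ (succ (succ (succ (succ zero))))) (succ (succ (succ (elimNat ((fun (z : Nat -> Type0) => fun (j : Nat) => z) (fun (η : Nat) => Nat) zero) (succ (succ zero)) (fun (φ : Nat) => fun (o : Nat) => succ o) zero)))) -> forall (b : Nat), Vec Nat b) => Type0 -> Type0
  ~> fun (χ : Eq Nat (succ (succ (succ (succ (succ zero))))) (succ (succ (succ (succ (succ zero))))) -> forall (z : Nat), Vec Nat z) => Type0 -> Type0
inferred type:
  (Eq Nat (succ (succ (succ (succ (succ zero))))) (succ (succ (succ (succ (succ zero))))) -> forall (χ : Nat), Vec Nat χ) -> Type1
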